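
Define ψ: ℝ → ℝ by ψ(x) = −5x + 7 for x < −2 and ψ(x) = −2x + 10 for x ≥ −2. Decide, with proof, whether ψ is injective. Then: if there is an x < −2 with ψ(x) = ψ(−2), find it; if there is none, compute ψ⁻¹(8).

Both pieces are strictly decreasing (slopes −5 and −2), so each is injective on its own interval.
The left piece maps (−∞, −2) onto (17, ∞); the right piece maps [−2, ∞) onto (−∞, 14].
These images are disjoint, so no value is attained by both pieces. So ψ is injective.
Because the two images are disjoint, no x < −2 has ψ(x) = ψ(−2), so we compute ψ⁻¹(8): 8 lies in (−∞, 14], so solve −2x + 10 = 8: x = (8 − 10)/(−2) = 1.

1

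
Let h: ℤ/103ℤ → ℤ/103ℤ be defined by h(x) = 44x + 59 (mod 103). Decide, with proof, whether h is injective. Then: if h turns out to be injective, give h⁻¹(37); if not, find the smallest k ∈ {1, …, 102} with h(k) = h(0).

Suppose h(x_1) = h(x_2) in ℤ/103ℤ. Then 44x_1 + 59 ≡ 44x_2 + 59 (mod 103), therefore 44(x_1 − x_2) ≡ 0 (mod 103).
Since gcd(44, 103) = 1, 44 is invertible modulo 103, so x_1 − x_2 ≡ 0 (mod 103), i.e. x_1 = x_2.
Hence h is injective.
We now compute 44⁻¹ mod 103 explicitly. Euclid's algorithm: 103 = 2·44 + 15, 44 = 2·15 + 14, 15 = 1·14 + 1; back-substituting gives 1 = 96·44 − 41·103, so 44⁻¹ ≡ 96 (mod 103).
Since h is injective, we compute h⁻¹(37): solve 44x + 59 ≡ 37 (mod 103), i.e. 44x ≡ 81 (mod 103).
Multiplying by 44⁻¹ = 96 gives x ≡ 96·81 = 7776 = 75·103 + 51 ≡ 51 (mod 103).
Check: h(51) = 44·51 + 59 = 2303 = 22·103 + 37 ≡ 37 (mod 103).

51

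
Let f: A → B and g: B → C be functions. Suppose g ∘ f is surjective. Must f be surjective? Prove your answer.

No. Take A = {0, 1, 2}, B = {0, 1, 2, 3}, C = {0}, f(a) = 0 for every a ∈ A, and g(b) = 0 for every b ∈ B.
Then g ∘ f is surjective onto {0}, but 3 ∈ B has no preimage under f, so f is not surjective.

not surjective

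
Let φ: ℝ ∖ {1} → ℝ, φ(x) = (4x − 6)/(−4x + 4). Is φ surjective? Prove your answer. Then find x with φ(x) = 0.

If φ(x) = −1, cross-multiplying gives −4(4x − 6) = 4(−4x + 4), which simplifies to 24 = 16 — false.  So −1 has no preimage and φ is not surjective.
Solving φ(x) = 0: cross-multiplying gives 4x − 6 = 0(−4x + 4), which rearranges to 4x = 6, so x = 3/2.

3/2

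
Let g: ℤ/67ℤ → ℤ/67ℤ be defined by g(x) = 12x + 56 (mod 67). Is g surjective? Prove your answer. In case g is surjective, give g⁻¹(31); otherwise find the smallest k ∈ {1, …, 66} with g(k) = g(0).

37

Recall: g is surjective if every y in the codomain equals g(x) for some x in the domain.
Since gcd(12, 67) = 1, 12 is invertible modulo 67. Euclid's algorithm: 67 = 5·12 + 7, 12 = 1·7 + 5, 7 = 1·5 + 2, 5 = 2·2 + 1; back-substituting gives 1 = 28·12 − 5·67, so 12⁻¹ ≡ 28 (mod 67).
For any y ∈ ℤ/67ℤ, x = 28(y − 56) mod 67 satisfies g(x) = 12·28(y − 56) + 56 ≡ y (since 12·28 ≡ 1 mod 67). So every y has a preimage.
Hence g is surjective.
Since g is surjective, we compute g⁻¹(31): solve 12x + 56 ≡ 31 (mod 67), i.e. 12x ≡ 42 (mod 67).
Multiplying by 12⁻¹ = 28 gives x ≡ 28·42 = 1176 = 17·67 + 37 ≡ 37 (mod 67).
Check: g(37) = 12·37 + 56 = 500 = 7·67 + 31 ≡ 31 (mod 67).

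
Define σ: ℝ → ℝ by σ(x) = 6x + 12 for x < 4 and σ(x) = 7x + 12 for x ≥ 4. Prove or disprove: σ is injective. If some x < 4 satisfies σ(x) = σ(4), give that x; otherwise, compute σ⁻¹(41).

Both pieces are strictly increasing (slopes 6 and 7), so each is injective on its own interval.
The left piece maps (−∞, 4) onto (−∞, 36); the right piece maps [4, ∞) onto [40, ∞).
These images are disjoint, so no value is attained by both pieces. Therefore σ is injective.
Because the two images are disjoint, no x < 4 has σ(x) = σ(4), so we compute σ⁻¹(41): 41 lies in [40, ∞), so solve 7x + 12 = 41: x = (41 − 12)/7 = 29/7.

29/7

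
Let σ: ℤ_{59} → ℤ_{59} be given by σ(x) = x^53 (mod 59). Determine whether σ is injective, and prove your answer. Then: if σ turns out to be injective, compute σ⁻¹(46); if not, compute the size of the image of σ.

28

Since 59 is prime, the nonzero elements of ℤ_{59} form a cyclic group of order 58.
As gcd(53, 58) = 1, raising to the 53rd power is a bijection on this group: if a^53 ≡ b^53 then (ab^{−1})^53 = 1, and the only element of order dividing gcd(53, 58) = 1 is 1, so a = b.
With σ(0) = 0 this makes σ injective on all of ℤ_{59}, hence bijective (finite equal-size domain and codomain). In particular σ is injective.
Since σ is injective, we find the preimage of 46. The inverse of x ↦ x^53 on (ℤ_{59})^× is x ↦ x^23, because 53·23 = 1219 = 21·58 + 1 ≡ 1 (mod 58) and x^{58} = 1 for x ≠ 0 (Fermat). So σ⁻¹(46) = 46^23 mod 59.
Repeated squaring mod 59: 46^1 ≡ 46, 46^2 ≡ 46² = 2116 ≡ 51, 46^4 ≡ 51² = 2601 ≡ 5, 46^8 ≡ 5² = 25, 46^16 ≡ 25² = 625 ≡ 35. Since 23 = 16 + 4 + 2 + 1, 46^23 ≡ 35·5·51·46: 35·5 = 175 ≡ 57, then 57·51 = 2907 ≡ 16, then 16·46 = 736 ≡ 28. So 46^23 ≡ 28 (mod 59).
Hence σ⁻¹(46) = 28.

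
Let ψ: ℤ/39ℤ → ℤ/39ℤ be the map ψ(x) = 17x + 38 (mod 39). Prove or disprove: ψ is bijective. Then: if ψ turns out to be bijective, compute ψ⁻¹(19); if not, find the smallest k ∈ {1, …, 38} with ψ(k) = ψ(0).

Suppose ψ(x_1) = ψ(x_2) in ℤ/39ℤ. Then 17x_1 + 38 ≡ 17x_2 + 38 (mod 39), so 17(x_1 − x_2) ≡ 0 (mod 39).
Since gcd(17, 39) = 1, 17 is invertible modulo 39, hence x_1 − x_2 ≡ 0 (mod 39), i.e. x_1 = x_2.
We now compute 17⁻¹ mod 39 explicitly. Euclid's algorithm: 39 = 2·17 + 5, 17 = 3·5 + 2, 5 = 2·2 + 1; back-substituting gives 1 = 23·17 − 10·39, so 17⁻¹ ≡ 23 (mod 39).
Then y ↦ 23(y − 38) is a two-sided inverse to ψ, so every y ∈ ℤ/39ℤ has a preimage.
Therefore ψ is bijective.
Since ψ is bijective, we compute ψ⁻¹(19): solve 17x + 38 ≡ 19 (mod 39), i.e. 17x ≡ 20 (mod 39).
Multiplying by 17⁻¹ = 23 gives x ≡ 23·20 = 460 = 11·39 + 31 ≡ 31 (mod 39).
Check: ψ(31) = 17·31 + 38 = 565 = 14·39 + 19 ≡ 19 (mod 39).

31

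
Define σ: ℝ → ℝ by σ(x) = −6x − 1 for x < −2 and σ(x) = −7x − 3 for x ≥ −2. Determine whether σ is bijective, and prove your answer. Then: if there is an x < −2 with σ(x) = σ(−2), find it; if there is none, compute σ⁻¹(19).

Both pieces are strictly decreasing (slopes −6 and −7), so each is injective on its own interval.
The left piece maps (−∞, −2) onto (11, ∞); the right piece maps [−2, ∞) onto (−∞, 11].
Since 11 = 11, the images partition ℝ: σ is injective and surjective, hence bijective.
Because the two images are disjoint, no x < −2 has σ(x) = σ(−2), so we compute σ⁻¹(19): 19 lies in (11, ∞), so solve −6x − 1 = 19: x = (19 + 1)/(−6) = −10/3.

-10/3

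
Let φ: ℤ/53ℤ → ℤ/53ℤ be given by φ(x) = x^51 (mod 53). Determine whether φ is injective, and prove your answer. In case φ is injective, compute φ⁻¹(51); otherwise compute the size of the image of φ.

26

Since 53 is prime, the nonzero elements of ℤ/53ℤ form a cyclic group of order 52.
As gcd(51, 52) = 1, raising to the 51st power is a bijection on this group: if u^51 ≡ v^51 then (uv^{−1})^51 = 1, and the only element of order dividing gcd(51, 52) = 1 is 1, so u = v.
With φ(0) = 0 this makes φ injective on all of ℤ/53ℤ, hence bijective (finite equal-size domain and codomain). In particular φ is injective.
Since φ is injective, we find the preimage of 51. The inverse of x ↦ x^51 on (ℤ/53ℤ)^× is x ↦ x^51, because 51·51 = 2601 = 50·52 + 1 ≡ 1 (mod 52) and x^{52} = 1 for x ≠ 0 (Fermat). So φ⁻¹(51) = 51^51 mod 53.
Repeated squaring mod 53: 51^1 ≡ 51, 51^2 ≡ 51² = 2601 ≡ 4, 51^4 ≡ 4² = 16, 51^8 ≡ 16² = 256 ≡ 44, 51^16 ≡ 44² = 1936 ≡ 28, 51^32 ≡ 28² = 784 ≡ 42. Since 51 = 32 + 16 + 2 + 1, 51^51 ≡ 42·28·4·51: 42·28 = 1176 ≡ 10, then 10·4 = 40, then 40·51 = 2040 ≡ 26. So 51^51 ≡ 26 (mod 53).
Hence φ⁻¹(51) = 26.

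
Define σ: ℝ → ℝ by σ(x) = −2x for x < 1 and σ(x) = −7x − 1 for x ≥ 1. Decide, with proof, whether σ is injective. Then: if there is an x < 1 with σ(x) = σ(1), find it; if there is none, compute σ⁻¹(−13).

Both pieces are strictly decreasing (slopes −2 and −7), so each is injective on its own interval.
The left piece maps (−∞, 1) onto (−2, ∞); the right piece maps [1, ∞) onto (−∞, −8].
These images are disjoint, so no value is attained by both pieces. Hence σ is injective.
Because the two images are disjoint, no x < 1 has σ(x) = σ(1), so we compute σ⁻¹(−13): −13 lies in (−∞, −8], so solve −7x − 1 = −13: x = (−13 + 1)/(−7) = 12/7.

12/7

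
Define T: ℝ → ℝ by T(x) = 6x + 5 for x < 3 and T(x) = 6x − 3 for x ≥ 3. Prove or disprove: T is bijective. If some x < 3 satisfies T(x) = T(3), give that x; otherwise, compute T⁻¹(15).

Both pieces are strictly increasing (slopes 6 and 6), so each is injective on its own interval.
The left piece maps (−∞, 3) onto (−∞, 23); the right piece maps [3, ∞) onto [15, ∞).
These images overlap. In particular T(3) = 15 (right piece), and solving 6x + 5 = 15 on the left piece gives x = 5/3 < 3.
So T(5/3) = T(3) with 5/3 ≠ 3, and T is not injective, hence not bijective. This x = 5/3 is the requested value below 3.

5/3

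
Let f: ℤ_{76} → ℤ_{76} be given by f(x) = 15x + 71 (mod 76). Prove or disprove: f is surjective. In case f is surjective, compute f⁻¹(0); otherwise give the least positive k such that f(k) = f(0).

Recall: f is surjective if every y in the codomain equals f(x) for some x in the domain.
Since gcd(15, 76) = 1, 15 is invertible modulo 76. Euclid's algorithm: 76 = 5·15 + 1; back-substituting gives 1 = 71·15 − 14·76, so 15⁻¹ ≡ 71 (mod 76).
Then y ↦ 71(y − 71) is a two-sided inverse to f, so every y ∈ ℤ_{76} has a preimage.
Therefore f is surjective.
Since f is surjective, we find f⁻¹(0): we need 15x ≡ 0 − 71 ≡ 5 (mod 76). Using 15⁻¹ = 71: x ≡ 71·5 = 355 = 4·76 + 51, so x = 51.
Check: f(51) = 15·51 + 71 = 836 = 11·76 + 0 ≡ 0 (mod 76).

51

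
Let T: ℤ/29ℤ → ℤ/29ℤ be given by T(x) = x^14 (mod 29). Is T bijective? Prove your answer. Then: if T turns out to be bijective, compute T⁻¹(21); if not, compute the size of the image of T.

T(2): Repeated squaring mod 29: 2^1 ≡ 2, 2^2 ≡ 2² = 4, 2^4 ≡ 4² = 16, 2^8 ≡ 16² = 256 ≡ 24. Since 14 = 8 + 4 + 2, 2^14 ≡ 24·16·4: 24·16 = 384 ≡ 7, then 7·4 = 28. So 2^14 ≡ 28 (mod 29).
T(3): Repeated squaring mod 29: 3^1 ≡ 3, 3^2 ≡ 3² = 9, 3^4 ≡ 9² = 81 ≡ 23, 3^8 ≡ 23² = 529 ≡ 7. Since 14 = 8 + 4 + 2, 3^14 ≡ 7·23·9: 7·23 = 161 ≡ 16, then 16·9 = 144 ≡ 28. So 3^14 ≡ 28 (mod 29).
So T(2) = T(3) = 28 while 2 ≠ 3, therefore T is not injective, hence not bijective.
Since T is not bijective, we determine |image(T)|. Computing x^14 mod 29 for each x (by repeated squaring, reducing mod 29 at every step), the values T(0), T(1), …, T(28) are: 0, 1, 28, 28, 1, 1, 1, 1, 28, 1, 28, 28, 28, 1, 28, 28, 1, 28, 28, 28, 1, 28, 1, 1, 1, 1, 28, 28, 1.
The distinct values are {0, 1, 28}; there are 3 of them.

3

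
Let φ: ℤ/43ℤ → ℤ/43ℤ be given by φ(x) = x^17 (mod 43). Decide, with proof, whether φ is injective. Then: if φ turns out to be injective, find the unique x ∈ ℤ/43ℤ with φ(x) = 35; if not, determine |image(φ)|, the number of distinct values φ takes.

41

Since 43 is prime, the nonzero elements of ℤ/43ℤ form a cyclic group of order 42.
As gcd(17, 42) = 1, raising to the 17th power is a bijection on this group: if u^17 ≡ v^17 then (uv^{−1})^17 = 1, and the only element of order dividing gcd(17, 42) = 1 is 1, so u = v.
With φ(0) = 0 this makes φ injective on all of ℤ/43ℤ, hence bijective (finite equal-size domain and codomain). In particular φ is injective.
Since φ is injective, we find the preimage of 35. The inverse of x ↦ x^17 on (ℤ/43ℤ)^× is x ↦ x^5, because 17·5 = 85 = 2·42 + 1 ≡ 1 (mod 42) and x^{42} = 1 for x ≠ 0 (Fermat). So φ⁻¹(35) = 35^5 mod 43.
Repeated squaring mod 43: 35^1 ≡ 35, 35^2 ≡ 35² = 1225 ≡ 21, 35^4 ≡ 21² = 441 ≡ 11. Since 5 = 4 + 1, 35^5 ≡ 11·35: 11·35 = 385 ≡ 41. So 35^5 ≡ 41 (mod 43).
Hence φ⁻¹(35) = 41.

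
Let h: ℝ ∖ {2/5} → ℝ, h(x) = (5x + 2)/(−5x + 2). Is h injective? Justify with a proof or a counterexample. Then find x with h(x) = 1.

0

Suppose h(a) = h(b). Cross-multiplying: (5a + 2)(−5b + 2) = (5b + 2)(−5a + 2).
Expanding both sides and cancelling the symmetric terms leaves 20·(a − b) = 0. Since 20 ≠ 0, a = b. Hence h is injective.
Solving h(x) = 1: cross-multiplying gives 5x + 2 = 1(−5x + 2), which rearranges to 10x = 0, so x = 0.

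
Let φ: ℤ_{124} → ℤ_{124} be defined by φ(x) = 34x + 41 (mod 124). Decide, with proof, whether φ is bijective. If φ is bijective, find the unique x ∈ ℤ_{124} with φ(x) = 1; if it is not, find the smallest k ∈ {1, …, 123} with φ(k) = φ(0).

Recall: injectivity means: for all a, b in the domain, φ(a) = φ(b) implies a = b.
We have gcd(34, 124) = 2 > 1. Taking a = 0 and b = 62: φ(0) = 41 and φ(62) = 34·62 + 41 = 2149 ≡ 41 (mod 124).
So φ(0) = φ(62) while 0 ≠ 62, hence φ is not injective, hence not bijective.
Since φ is not bijective, we find the least positive k with φ(k) = φ(0): this means 34k ≡ 0 (mod 124), i.e. 124 ∣ 34k. Since gcd(34, 124) = 2, dividing through by 2 this holds exactly when 62 ∣ 17k, and as gcd(17, 62) = 1, exactly when 62 ∣ k.
The smallest positive such k is 62.

62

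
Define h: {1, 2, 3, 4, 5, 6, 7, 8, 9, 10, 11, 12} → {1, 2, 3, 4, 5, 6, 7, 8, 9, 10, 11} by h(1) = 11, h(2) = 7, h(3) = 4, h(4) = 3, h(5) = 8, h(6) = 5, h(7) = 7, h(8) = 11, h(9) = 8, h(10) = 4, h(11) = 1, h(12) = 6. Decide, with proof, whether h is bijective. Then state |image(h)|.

h(2) = 7 = h(7) with 2 ≠ 7, so h is not injective, hence not bijective.
The image of h is {1, 3, 4, 5, 6, 7, 8, 11}, which has 8 elements.

8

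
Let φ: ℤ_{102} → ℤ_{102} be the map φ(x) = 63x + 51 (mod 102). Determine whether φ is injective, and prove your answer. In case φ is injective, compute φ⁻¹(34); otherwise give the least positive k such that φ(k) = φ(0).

Recall: injectivity means: for all u, v in the domain, φ(u) = φ(v) implies u = v.
We have gcd(63, 102) = 3 > 1. Taking u = 0 and v = 34: φ(0) = 51 and φ(34) = 63·34 + 51 = 2193 ≡ 51 (mod 102).
So φ(0) = φ(34) while 0 ≠ 34, therefore φ is not injective.
Since φ is not injective, we find the least positive k with φ(k) = φ(0): this means 63k ≡ 0 (mod 102), i.e. 102 ∣ 63k. Since gcd(63, 102) = 3, dividing through by 3 this holds exactly when 34 ∣ 21k, and as gcd(21, 34) = 1, exactly when 34 ∣ k.
The smallest positive such k is 34.

34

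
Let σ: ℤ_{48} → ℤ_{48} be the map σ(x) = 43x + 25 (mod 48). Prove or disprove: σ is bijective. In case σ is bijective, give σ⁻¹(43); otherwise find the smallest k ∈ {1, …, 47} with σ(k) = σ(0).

6

If σ(u) = σ(v), then 43u ≡ 43v (mod 48). Because gcd(43, 48) = 1, we may cancel 43 to get u ≡ v (mod 48).
We now compute 43⁻¹ mod 48 explicitly. Euclid's algorithm: 48 = 1·43 + 5, 43 = 8·5 + 3, 5 = 1·3 + 2, 3 = 1·2 + 1; back-substituting gives 1 = 19·43 − 17·48, so 43⁻¹ ≡ 19 (mod 48).
Then y ↦ 19(y − 25) is a two-sided inverse to σ, so every y ∈ ℤ_{48} has a preimage.
Thus σ is bijective.
Since σ is bijective, we compute σ⁻¹(43): solve 43x + 25 ≡ 43 (mod 48), i.e. 43x ≡ 18 (mod 48).
Multiplying by 43⁻¹ = 19 gives x ≡ 19·18 = 342 = 7·48 + 6 ≡ 6 (mod 48).
Check: σ(6) = 43·6 + 25 = 283 = 5·48 + 43 ≡ 43 (mod 48).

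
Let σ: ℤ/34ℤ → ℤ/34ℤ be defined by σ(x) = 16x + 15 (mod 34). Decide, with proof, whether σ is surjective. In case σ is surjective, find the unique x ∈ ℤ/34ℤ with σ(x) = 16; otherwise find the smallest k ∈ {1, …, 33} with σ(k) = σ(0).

17

Since gcd(16, 34) = 2, we have 16x ≡ 0 (mod 2) for all x, so σ(x) ≡ 1 (mod 2).
But 0 ≢ 1 (mod 2), so 0 ∈ ℤ/34ℤ has no preimage. So σ is not surjective.
Since σ is not surjective, we find the least positive k with σ(k) = σ(0): this means 16k ≡ 0 (mod 34), i.e. 34 ∣ 16k. Since gcd(16, 34) = 2, dividing through by 2 this holds exactly when 17 ∣ 8k, and as gcd(8, 17) = 1, exactly when 17 ∣ k.
The smallest positive such k is 17.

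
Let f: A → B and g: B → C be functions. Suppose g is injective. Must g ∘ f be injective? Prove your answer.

No. Take A = {1, 2}, B = C = {1, 2}, f(1) = f(2) = 1, and g = identity (injective).
Then (g ∘ f)(1) = (g ∘ f)(2) = 1 with 1 ≠ 2, so g ∘ f is not injective.

not injective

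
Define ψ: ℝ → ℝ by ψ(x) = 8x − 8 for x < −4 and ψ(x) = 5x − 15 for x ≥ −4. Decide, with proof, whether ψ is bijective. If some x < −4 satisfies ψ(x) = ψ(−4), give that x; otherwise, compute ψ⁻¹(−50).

-21/4

Both pieces are strictly increasing (slopes 8 and 5), so each is injective on its own interval.
The left piece maps (−∞, −4) onto (−∞, −40); the right piece maps [−4, ∞) onto [−35, ∞).
The images leave a gap (−40 has no preimage), so ψ is not surjective, hence not bijective.
Because the two images are disjoint, no x < −4 has ψ(x) = ψ(−4), so we compute ψ⁻¹(−50): −50 lies in (−∞, −40), so solve 8x − 8 = −50: x = (−50 + 8)/8 = −21/4.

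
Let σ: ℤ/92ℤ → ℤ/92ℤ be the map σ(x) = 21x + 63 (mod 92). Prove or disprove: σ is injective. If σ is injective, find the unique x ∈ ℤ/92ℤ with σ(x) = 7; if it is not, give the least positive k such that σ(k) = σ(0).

If σ(x_1) = σ(x_2), then 21x_1 ≡ 21x_2 (mod 92). Because gcd(21, 92) = 1, we may cancel 21 to get x_1 ≡ x_2 (mod 92).
Therefore σ is injective.
We now compute 21⁻¹ mod 92 explicitly. Euclid's algorithm: 92 = 4·21 + 8, 21 = 2·8 + 5, 8 = 1·5 + 3, 5 = 1·3 + 2, 3 = 1·2 + 1; back-substituting gives 1 = 57·21 − 13·92, so 21⁻¹ ≡ 57 (mod 92).
Since σ is injective, we compute σ⁻¹(7): solve 21x + 63 ≡ 7 (mod 92), i.e. 21x ≡ 36 (mod 92).
Multiplying by 21⁻¹ = 57 gives x ≡ 57·36 = 2052 = 22·92 + 28 ≡ 28 (mod 92).
Check: σ(28) = 21·28 + 63 = 651 = 7·92 + 7 ≡ 7 (mod 92).

28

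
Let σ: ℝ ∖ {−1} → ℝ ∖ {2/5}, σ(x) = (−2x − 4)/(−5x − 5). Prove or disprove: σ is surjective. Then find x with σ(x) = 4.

For any y ≠ 2/5, solving y(−5x − 5) = −2x − 4 for x gives a well-defined x ≠ −1. So σ is surjective.
Solving σ(x) = 4: cross-multiplying gives −2x − 4 = 4(−5x − 5), which rearranges to 18x = −16, so x = −8/9.

-8/9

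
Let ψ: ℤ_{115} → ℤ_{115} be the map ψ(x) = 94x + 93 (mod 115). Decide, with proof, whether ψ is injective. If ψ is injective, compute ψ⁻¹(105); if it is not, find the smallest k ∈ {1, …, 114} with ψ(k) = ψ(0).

Recall that ψ is injective when ψ(x_1) = ψ(x_2) forces x_1 = x_2.
If ψ(x_1) = ψ(x_2), then 94x_1 ≡ 94x_2 (mod 115). Because gcd(94, 115) = 1, we may cancel 94 to get x_1 ≡ x_2 (mod 115).
So ψ is injective.
We now compute 94⁻¹ mod 115 explicitly. Euclid's algorithm: 115 = 1·94 + 21, 94 = 4·21 + 10, 21 = 2·10 + 1; back-substituting gives 1 = 104·94 − 85·115, so 94⁻¹ ≡ 104 (mod 115).
Since ψ is injective, we find ψ⁻¹(105): we need 94x ≡ 105 − 93 ≡ 12 (mod 115). Using 94⁻¹ = 104: x ≡ 104·12 = 1248 = 10·115 + 98, so x = 98.
Check: ψ(98) = 94·98 + 93 = 9305 = 80·115 + 105 ≡ 105 (mod 115).

98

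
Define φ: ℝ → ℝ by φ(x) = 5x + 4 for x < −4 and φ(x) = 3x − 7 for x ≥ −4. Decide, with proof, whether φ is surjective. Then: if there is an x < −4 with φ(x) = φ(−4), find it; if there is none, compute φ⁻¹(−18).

Both pieces are strictly increasing (slopes 5 and 3), so each is injective on its own interval.
The left piece maps (−∞, −4) onto (−∞, −16); the right piece maps [−4, ∞) onto [−19, ∞).
The union (−∞, −16) ∪ [−19, ∞) covers ℝ, so φ is surjective.
For the follow-up: the images overlap, so an x < −4 with φ(x) = φ(−4) exists. φ(−4) = −19; solving 5x + 4 = −19 for x < −4 gives x = (−19 − 4)/5 = −23/5.

-23/5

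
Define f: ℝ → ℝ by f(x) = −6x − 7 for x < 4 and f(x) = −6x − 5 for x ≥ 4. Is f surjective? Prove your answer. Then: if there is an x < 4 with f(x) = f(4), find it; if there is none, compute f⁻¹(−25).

Both pieces are strictly decreasing (slopes −6 and −6), so each is injective on its own interval.
The left piece maps (−∞, 4) onto (−31, ∞); the right piece maps [4, ∞) onto (−∞, −29].
The union (−31, ∞) ∪ (−∞, −29] covers ℝ, so f is surjective.
For the follow-up: the images overlap, so an x < 4 with f(x) = f(4) exists. f(4) = −29; solving −6x − 7 = −29 for x < 4 gives x = (−29 + 7)/(−6) = 11/3.

11/3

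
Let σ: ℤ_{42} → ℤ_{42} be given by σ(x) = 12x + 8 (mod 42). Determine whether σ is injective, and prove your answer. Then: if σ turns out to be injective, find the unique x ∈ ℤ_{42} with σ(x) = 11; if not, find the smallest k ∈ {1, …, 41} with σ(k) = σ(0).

7

Recall that σ is injective if σ(s) = σ(t) implies s = t.
We have gcd(12, 42) = 6 > 1. Taking s = 0 and t = 7: σ(0) = 8 and σ(7) = 12·7 + 8 = 92 ≡ 8 (mod 42).
So σ(0) = σ(7) while 0 ≠ 7, therefore σ is not injective.
Since σ is not injective, we find the least positive k with σ(k) = σ(0): this means 12k ≡ 0 (mod 42), i.e. 42 ∣ 12k. Since gcd(12, 42) = 6, dividing through by 6 this holds exactly when 7 ∣ 2k, and as gcd(2, 7) = 1, exactly when 7 ∣ k.
The smallest positive such k is 7.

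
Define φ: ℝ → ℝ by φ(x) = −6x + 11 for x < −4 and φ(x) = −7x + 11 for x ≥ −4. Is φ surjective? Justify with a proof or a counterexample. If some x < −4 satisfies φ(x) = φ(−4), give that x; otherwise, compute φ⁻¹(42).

-14/3

Both pieces are strictly decreasing (slopes −6 and −7), so each is injective on its own interval.
The left piece maps (−∞, −4) onto (35, ∞); the right piece maps [−4, ∞) onto (−∞, 39].
The union (35, ∞) ∪ (−∞, 39] covers ℝ, so φ is surjective.
For the follow-up: the images overlap, so an x < −4 with φ(x) = φ(−4) exists. φ(−4) = 39; solving −6x + 11 = 39 for x < −4 gives x = (39 − 11)/(−6) = −14/3.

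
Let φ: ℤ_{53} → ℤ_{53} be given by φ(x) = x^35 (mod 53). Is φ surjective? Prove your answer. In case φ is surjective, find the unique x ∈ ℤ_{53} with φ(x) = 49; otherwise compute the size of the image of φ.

42

Since 53 is prime, the nonzero elements of ℤ_{53} form a cyclic group of order 52.
As gcd(35, 52) = 1, raising to the 35th power is a bijection on this group: if s^35 ≡ t^35 then (st^{−1})^35 = 1, and the only element of order dividing gcd(35, 52) = 1 is 1, so s = t.
With φ(0) = 0 this makes φ injective on all of ℤ_{53}, hence bijective (finite equal-size domain and codomain). In particular φ is surjective.
Since φ is surjective, we find the preimage of 49. The inverse of x ↦ x^35 on (ℤ_{53})^× is x ↦ x^3, because 35·3 = 105 = 2·52 + 1 ≡ 1 (mod 52) and x^{52} = 1 for x ≠ 0 (Fermat). So φ⁻¹(49) = 49^3 mod 53.
Repeated squaring mod 53: 49^1 ≡ 49, 49^2 ≡ 49² = 2401 ≡ 16. Since 3 = 2 + 1, 49^3 ≡ 16·49: 16·49 = 784 ≡ 42. So 49^3 ≡ 42 (mod 53).
Hence φ⁻¹(49) = 42.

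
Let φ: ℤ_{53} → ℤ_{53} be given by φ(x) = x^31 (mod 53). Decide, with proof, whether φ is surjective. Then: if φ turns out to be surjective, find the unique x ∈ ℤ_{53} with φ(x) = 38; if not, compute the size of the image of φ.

Since 53 is prime, the nonzero elements of ℤ_{53} form a cyclic group of order 52.
As gcd(31, 52) = 1, raising to the 31st power is a bijection on this group: if u^31 ≡ v^31 then (uv^{−1})^31 = 1, and the only element of order dividing gcd(31, 52) = 1 is 1, so u = v.
With φ(0) = 0 this makes φ injective on all of ℤ_{53}, hence bijective (finite equal-size domain and codomain). In particular φ is surjective.
Since φ is surjective, we find the preimage of 38. The inverse of x ↦ x^31 on (ℤ_{53})^× is x ↦ x^47, because 31·47 = 1457 = 28·52 + 1 ≡ 1 (mod 52) and x^{52} = 1 for x ≠ 0 (Fermat). So φ⁻¹(38) = 38^47 mod 53.
Repeated squaring mod 53: 38^1 ≡ 38, 38^2 ≡ 38² = 1444 ≡ 13, 38^4 ≡ 13² = 169 ≡ 10, 38^8 ≡ 10² = 100 ≡ 47, 38^16 ≡ 47² = 2209 ≡ 36, 38^32 ≡ 36² = 1296 ≡ 24. Since 47 = 32 + 8 + 4 + 2 + 1, 38^47 ≡ 24·47·10·13·38: 24·47 = 1128 ≡ 15, then 15·10 = 150 ≡ 44, then 44·13 = 572 ≡ 42, then 42·38 = 1596 ≡ 6. So 38^47 ≡ 6 (mod 53).
Hence φ⁻¹(38) = 6.

6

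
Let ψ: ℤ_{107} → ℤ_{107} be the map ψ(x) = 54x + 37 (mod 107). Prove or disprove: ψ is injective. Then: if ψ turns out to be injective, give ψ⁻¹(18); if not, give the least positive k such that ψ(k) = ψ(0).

If ψ(a) = ψ(b), then 54a ≡ 54b (mod 107). Because gcd(54, 107) = 1, we may cancel 54 to get a ≡ b (mod 107).
So ψ is injective.
We now compute 54⁻¹ mod 107 explicitly. Euclid's algorithm: 107 = 1·54 + 53, 54 = 1·53 + 1; back-substituting gives 1 = 2·54 − 1·107, so 54⁻¹ ≡ 2 (mod 107).
Since ψ is injective, we compute ψ⁻¹(18): solve 54x + 37 ≡ 18 (mod 107), i.e. 54x ≡ 88 (mod 107).
Multiplying by 54⁻¹ = 2 gives x ≡ 2·88 = 176 = 1·107 + 69 ≡ 69 (mod 107).
Check: ψ(69) = 54·69 + 37 = 3763 = 35·107 + 18 ≡ 18 (mod 107).

69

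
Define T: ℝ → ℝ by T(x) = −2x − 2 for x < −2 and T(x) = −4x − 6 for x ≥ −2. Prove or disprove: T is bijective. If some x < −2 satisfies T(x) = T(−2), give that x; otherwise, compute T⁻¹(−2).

-1

Both pieces are strictly decreasing (slopes −2 and −4), so each is injective on its own interval.
The left piece maps (−∞, −2) onto (2, ∞); the right piece maps [−2, ∞) onto (−∞, 2].
Since 2 = 2, the images partition ℝ: T is injective and surjective, hence bijective.
Because the two images are disjoint, no x < −2 has T(x) = T(−2), so we compute T⁻¹(−2): −2 lies in (−∞, 2], so solve −4x − 6 = −2: x = (−2 + 6)/(−4) = −1.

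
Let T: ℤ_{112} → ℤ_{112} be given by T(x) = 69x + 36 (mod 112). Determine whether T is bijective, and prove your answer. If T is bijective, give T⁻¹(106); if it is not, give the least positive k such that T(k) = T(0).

If T(a) = T(b), then 69a ≡ 69b (mod 112). Because gcd(69, 112) = 1, we may cancel 69 to get a ≡ b (mod 112).
We now compute 69⁻¹ mod 112 explicitly. Euclid's algorithm: 112 = 1·69 + 43, 69 = 1·43 + 26, 43 = 1·26 + 17, 26 = 1·17 + 9, 17 = 1·9 + 8, 9 = 1·8 + 1; back-substituting gives 1 = 13·69 − 8·112, so 69⁻¹ ≡ 13 (mod 112).
Then y ↦ 13(y − 36) is a two-sided inverse to T, so every y ∈ ℤ_{112} has a preimage.
Thus T is bijective.
Since T is bijective, we compute T⁻¹(106): solve 69x + 36 ≡ 106 (mod 112), i.e. 69x ≡ 70 (mod 112).
Multiplying by 69⁻¹ = 13 gives x ≡ 13·70 = 910 = 8·112 + 14 ≡ 14 (mod 112).
Check: T(14) = 69·14 + 36 = 1002 = 8·112 + 106 ≡ 106 (mod 112).

14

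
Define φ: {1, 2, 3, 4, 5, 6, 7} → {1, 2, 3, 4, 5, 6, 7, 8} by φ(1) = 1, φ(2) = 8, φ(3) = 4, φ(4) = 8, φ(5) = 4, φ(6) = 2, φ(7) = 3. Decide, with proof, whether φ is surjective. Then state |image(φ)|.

5

No element maps to 5, so φ is not surjective.
The image of φ is {1, 2, 3, 4, 8}, which has 5 elements.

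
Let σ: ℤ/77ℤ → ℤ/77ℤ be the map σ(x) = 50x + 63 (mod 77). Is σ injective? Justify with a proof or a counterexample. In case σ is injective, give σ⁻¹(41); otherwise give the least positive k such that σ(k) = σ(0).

By definition, σ is injective if σ(x_1) = σ(x_2) implies x_1 = x_2.
Suppose σ(x_1) = σ(x_2) in ℤ/77ℤ. Then 50x_1 + 63 ≡ 50x_2 + 63 (mod 77), so 50(x_1 − x_2) ≡ 0 (mod 77).
Since gcd(50, 77) = 1, 50 is invertible modulo 77, therefore x_1 − x_2 ≡ 0 (mod 77), i.e. x_1 = x_2.
So σ is injective.
We now compute 50⁻¹ mod 77 explicitly. Euclid's algorithm: 77 = 1·50 + 27, 50 = 1·27 + 23, 27 = 1·23 + 4, 23 = 5·4 + 3, 4 = 1·3 + 1; back-substituting gives 1 = 57·50 − 37·77, so 50⁻¹ ≡ 57 (mod 77).
Since σ is injective, we find σ⁻¹(41): we need 50x ≡ 41 − 63 ≡ 55 (mod 77). Using 50⁻¹ = 57: x ≡ 57·55 = 3135 = 40·77 + 55, so x = 55.
Check: σ(55) = 50·55 + 63 = 2813 = 36·77 + 41 ≡ 41 (mod 77).

55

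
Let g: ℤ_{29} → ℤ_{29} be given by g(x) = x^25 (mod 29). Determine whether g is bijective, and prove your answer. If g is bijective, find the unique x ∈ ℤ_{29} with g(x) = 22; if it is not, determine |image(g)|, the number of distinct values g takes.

Since 29 is prime, the nonzero elements of ℤ_{29} form a cyclic group of order 28.
As gcd(25, 28) = 1, raising to the 25th power is a bijection on this group: if a^25 ≡ b^25 then (ab^{−1})^25 = 1, and the only element of order dividing gcd(25, 28) = 1 is 1, so a = b.
With g(0) = 0 this makes g injective on all of ℤ_{29}, hence bijective (finite equal-size domain and codomain). In particular g is bijective.
Since g is bijective, we find the preimage of 22. The inverse of x ↦ x^25 on (ℤ_{29})^× is x ↦ x^9, because 25·9 = 225 = 8·28 + 1 ≡ 1 (mod 28) and x^{28} = 1 for x ≠ 0 (Fermat). So g⁻¹(22) = 22^9 mod 29.
Repeated squaring mod 29: 22^1 ≡ 22, 22^2 ≡ 22² = 484 ≡ 20, 22^4 ≡ 20² = 400 ≡ 23, 22^8 ≡ 23² = 529 ≡ 7. Since 9 = 8 + 1, 22^9 ≡ 7·22: 7·22 = 154 ≡ 9. So 22^9 ≡ 9 (mod 29).
Hence g⁻¹(22) = 9.

9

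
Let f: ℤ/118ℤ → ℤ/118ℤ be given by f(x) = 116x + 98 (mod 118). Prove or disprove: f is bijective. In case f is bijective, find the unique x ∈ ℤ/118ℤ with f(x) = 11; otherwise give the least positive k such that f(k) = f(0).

We have gcd(116, 118) = 2 > 1. Taking s = 0 and t = 59: f(0) = 98 and f(59) = 116·59 + 98 = 6942 ≡ 98 (mod 118).
So f(0) = f(59) while 0 ≠ 59, hence f is not injective, hence not bijective.
Since f is not bijective, we find the least positive k with f(k) = f(0): this means 116k ≡ 0 (mod 118), i.e. 118 ∣ 116k. Since gcd(116, 118) = 2, dividing through by 2 this holds exactly when 59 ∣ 58k, and as gcd(58, 59) = 1, exactly when 59 ∣ k.
The smallest positive such k is 59.

59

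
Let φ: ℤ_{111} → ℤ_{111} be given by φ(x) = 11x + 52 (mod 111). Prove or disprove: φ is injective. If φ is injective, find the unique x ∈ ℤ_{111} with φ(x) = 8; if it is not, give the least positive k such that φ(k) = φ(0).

If φ(a) = φ(b), then 11a ≡ 11b (mod 111). Because gcd(11, 111) = 1, we may cancel 11 to get a ≡ b (mod 111).
Therefore φ is injective.
We now compute 11⁻¹ mod 111 explicitly. Euclid's algorithm: 111 = 10·11 + 1; back-substituting gives 1 = 101·11 − 10·111, so 11⁻¹ ≡ 101 (mod 111).
Since φ is injective, we find φ⁻¹(8): we need 11x ≡ 8 − 52 ≡ 67 (mod 111). Using 11⁻¹ = 101: x ≡ 101·67 = 6767 = 60·111 + 107, so x = 107.
Check: φ(107) = 11·107 + 52 = 1229 = 11·111 + 8 ≡ 8 (mod 111).

107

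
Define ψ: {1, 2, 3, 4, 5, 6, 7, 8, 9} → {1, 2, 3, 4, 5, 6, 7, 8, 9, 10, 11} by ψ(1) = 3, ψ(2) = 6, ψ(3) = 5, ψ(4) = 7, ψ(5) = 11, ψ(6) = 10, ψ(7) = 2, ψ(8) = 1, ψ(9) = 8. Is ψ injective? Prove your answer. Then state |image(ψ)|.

9

The values ψ(1), …, ψ(9) are 3, 6, 5, 7, 11, 10, 2, 1, 8 — all distinct.
So ψ(u) = ψ(v) only when u = v, and ψ is injective.
The image of ψ is {1, 2, 3, 5, 6, 7, 8, 10, 11}, which has 9 elements.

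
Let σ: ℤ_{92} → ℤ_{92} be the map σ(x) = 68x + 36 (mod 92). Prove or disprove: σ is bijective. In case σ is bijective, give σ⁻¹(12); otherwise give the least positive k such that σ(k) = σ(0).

We have gcd(68, 92) = 4 > 1. Taking a = 0 and b = 23: σ(0) = 36 and σ(23) = 68·23 + 36 = 1600 ≡ 36 (mod 92).
So σ(0) = σ(23) while 0 ≠ 23, thus σ is not injective, hence not bijective.
Since σ is not bijective, we find the least positive k with σ(k) = σ(0): this means 68k ≡ 0 (mod 92), i.e. 92 ∣ 68k. Since gcd(68, 92) = 4, dividing through by 4 this holds exactly when 23 ∣ 17k, and as gcd(17, 23) = 1, exactly when 23 ∣ k.
The smallest positive such k is 23.

23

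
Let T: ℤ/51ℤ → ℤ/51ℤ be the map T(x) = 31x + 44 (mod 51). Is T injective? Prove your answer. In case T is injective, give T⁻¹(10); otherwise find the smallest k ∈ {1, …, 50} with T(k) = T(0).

Suppose T(a) = T(b) in ℤ/51ℤ. Then 31a + 44 ≡ 31b + 44 (mod 51), so 31(a − b) ≡ 0 (mod 51).
Since gcd(31, 51) = 1, 31 is invertible modulo 51, hence a − b ≡ 0 (mod 51), i.e. a = b.
So T is injective.
We now compute 31⁻¹ mod 51 explicitly. Euclid's algorithm: 51 = 1·31 + 20, 31 = 1·20 + 11, 20 = 1·11 + 9, 11 = 1·9 + 2, 9 = 4·2 + 1; back-substituting gives 1 = 28·31 − 17·51, so 31⁻¹ ≡ 28 (mod 51).
Since T is injective, we compute T⁻¹(10): solve 31x + 44 ≡ 10 (mod 51), i.e. 31x ≡ 17 (mod 51).
Multiplying by 31⁻¹ = 28 gives x ≡ 28·17 = 476 = 9·51 + 17 ≡ 17 (mod 51).
Check: T(17) = 31·17 + 44 = 571 = 11·51 + 10 ≡ 10 (mod 51).

17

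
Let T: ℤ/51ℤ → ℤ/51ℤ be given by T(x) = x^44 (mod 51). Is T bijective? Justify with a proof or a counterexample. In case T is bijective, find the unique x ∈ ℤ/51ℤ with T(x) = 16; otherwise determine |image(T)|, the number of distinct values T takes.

10

T(1) = 1^44 = 1.
T(4): Repeated squaring mod 51: 4^1 ≡ 4, 4^2 ≡ 4² = 16, 4^4 ≡ 16² = 256 ≡ 1, 4^8 ≡ 1² = 1, 4^16 ≡ 1² = 1, 4^32 ≡ 1² = 1. Since 44 = 32 + 8 + 4, 4^44 ≡ 1·1·1: 1·1 = 1, then 1·1 = 1. So 4^44 ≡ 1 (mod 51).
So T(1) = T(4) = 1 while 1 ≠ 4, so T is not injective, hence not bijective.
Since T is not bijective, we determine |image(T)|. Computing x^44 mod 51 for each x (by repeated squaring, reducing mod 51 at every step), the values T(0), T(1), …, T(50) are: 0, 1, 16, 21, 1, 4, 30, 13, 16, 33, 13, 13, 21, 1, 4, 33, 1, 34, 18, 16, 4, 18, 4, 13, 30, 16, 16, 30, 13, 4, 18, 4, 16, 18, 34, 1, 33, 4, 1, 21, 13, 13, 33, 16, 13, 30, 4, 1, 21, 16, 1.
The distinct values are {0, 1, 4, 13, 16, 18, 21, 30, 33, 34}; there are 10 of them.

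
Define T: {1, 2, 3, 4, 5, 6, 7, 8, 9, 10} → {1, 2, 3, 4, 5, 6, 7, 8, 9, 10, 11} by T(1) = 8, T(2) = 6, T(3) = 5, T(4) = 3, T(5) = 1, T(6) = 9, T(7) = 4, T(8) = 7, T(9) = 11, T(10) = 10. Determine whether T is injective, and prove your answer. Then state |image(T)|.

The values T(1), …, T(10) are 8, 6, 5, 3, 1, 9, 4, 7, 11, 10 — all distinct.
So T(s) = T(t) only when s = t, and T is injective.
The image of T is {1, 3, 4, 5, 6, 7, 8, 9, 10, 11}, which has 10 elements.

10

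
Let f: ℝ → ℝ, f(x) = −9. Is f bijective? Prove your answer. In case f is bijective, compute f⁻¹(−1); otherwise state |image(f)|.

1

f(0) = −9 = f(1) with 0 ≠ 1, so f is not injective, hence not bijective.
Since f is not bijective, we state |image(f)|: the image of f is {−9}, which has 1 element.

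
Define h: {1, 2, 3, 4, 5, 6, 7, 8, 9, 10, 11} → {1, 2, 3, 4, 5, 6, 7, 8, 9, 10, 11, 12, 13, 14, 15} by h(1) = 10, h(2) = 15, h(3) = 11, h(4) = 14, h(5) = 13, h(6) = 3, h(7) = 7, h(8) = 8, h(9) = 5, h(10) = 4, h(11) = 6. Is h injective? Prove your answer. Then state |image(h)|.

The values h(1), …, h(11) are 10, 15, 11, 14, 13, 3, 7, 8, 5, 4, 6 — all distinct.
So h(u) = h(v) only when u = v, and h is injective.
The image of h is {3, 4, 5, 6, 7, 8, 10, 11, 13, 14, 15}, which has 11 elements.

11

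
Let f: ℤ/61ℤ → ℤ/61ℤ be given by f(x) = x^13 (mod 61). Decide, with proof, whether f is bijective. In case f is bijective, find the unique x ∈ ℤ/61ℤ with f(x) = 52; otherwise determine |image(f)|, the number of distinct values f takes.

41

Since 61 is prime, the nonzero elements of ℤ/61ℤ form a cyclic group of order 60.
As gcd(13, 60) = 1, raising to the 13th power is a bijection on this group: if u^13 ≡ v^13 then (uv^{−1})^13 = 1, and the only element of order dividing gcd(13, 60) = 1 is 1, so u = v.
With f(0) = 0 this makes f injective on all of ℤ/61ℤ, hence bijective (finite equal-size domain and codomain). In particular f is bijective.
Since f is bijective, we find the preimage of 52. The inverse of x ↦ x^13 on (ℤ/61ℤ)^× is x ↦ x^37, because 13·37 = 481 = 8·60 + 1 ≡ 1 (mod 60) and x^{60} = 1 for x ≠ 0 (Fermat). So f⁻¹(52) = 52^37 mod 61.
Repeated squaring mod 61: 52^1 ≡ 52, 52^2 ≡ 52² = 2704 ≡ 20, 52^4 ≡ 20² = 400 ≡ 34, 52^8 ≡ 34² = 1156 ≡ 58, 52^16 ≡ 58² = 3364 ≡ 9, 52^32 ≡ 9² = 81 ≡ 20. Since 37 = 32 + 4 + 1, 52^37 ≡ 20·34·52: 20·34 = 680 ≡ 9, then 9·52 = 468 ≡ 41. So 52^37 ≡ 41 (mod 61).
Hence f⁻¹(52) = 41.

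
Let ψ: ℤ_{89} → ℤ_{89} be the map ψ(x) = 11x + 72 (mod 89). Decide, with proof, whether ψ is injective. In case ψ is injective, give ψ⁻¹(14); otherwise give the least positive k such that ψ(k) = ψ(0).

19

Suppose ψ(x_1) = ψ(x_2) in ℤ_{89}. Then 11x_1 + 72 ≡ 11x_2 + 72 (mod 89), therefore 11(x_1 − x_2) ≡ 0 (mod 89).
Since gcd(11, 89) = 1, 11 is invertible modulo 89, so x_1 − x_2 ≡ 0 (mod 89), i.e. x_1 = x_2.
Thus ψ is injective.
We now compute 11⁻¹ mod 89 explicitly. Euclid's algorithm: 89 = 8·11 + 1; back-substituting gives 1 = 81·11 − 10·89, so 11⁻¹ ≡ 81 (mod 89).
Since ψ is injective, we find ψ⁻¹(14): we need 11x ≡ 14 − 72 ≡ 31 (mod 89). Using 11⁻¹ = 81: x ≡ 81·31 = 2511 = 28·89 + 19, so x = 19.
Check: ψ(19) = 11·19 + 72 = 281 = 3·89 + 14 ≡ 14 (mod 89).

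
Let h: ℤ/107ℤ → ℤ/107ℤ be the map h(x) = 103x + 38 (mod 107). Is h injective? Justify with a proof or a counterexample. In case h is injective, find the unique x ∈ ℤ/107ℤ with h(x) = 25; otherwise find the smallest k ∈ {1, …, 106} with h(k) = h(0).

30

If h(u) = h(v), then 103u ≡ 103v (mod 107). Because gcd(103, 107) = 1, we may cancel 103 to get u ≡ v (mod 107).
So h is injective.
We now compute 103⁻¹ mod 107 explicitly. Euclid's algorithm: 107 = 1·103 + 4, 103 = 25·4 + 3, 4 = 1·3 + 1; back-substituting gives 1 = 80·103 − 77·107, so 103⁻¹ ≡ 80 (mod 107).
Since h is injective, we find h⁻¹(25): we need 103x ≡ 25 − 38 ≡ 94 (mod 107). Using 103⁻¹ = 80: x ≡ 80·94 = 7520 = 70·107 + 30, so x = 30.
Check: h(30) = 103·30 + 38 = 3128 = 29·107 + 25 ≡ 25 (mod 107).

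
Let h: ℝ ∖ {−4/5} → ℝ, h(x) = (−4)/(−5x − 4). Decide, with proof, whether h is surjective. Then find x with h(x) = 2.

If h(x) = 0, cross-multiplying gives −5(−4) = 0(−5x − 4), which simplifies to 20 = 0 — false.  So 0 has no preimage and h is not surjective.
Solving h(x) = 2: cross-multiplying gives −4 = 2(−5x − 4), which rearranges to 10x = −4, so x = −2/5.

-2/5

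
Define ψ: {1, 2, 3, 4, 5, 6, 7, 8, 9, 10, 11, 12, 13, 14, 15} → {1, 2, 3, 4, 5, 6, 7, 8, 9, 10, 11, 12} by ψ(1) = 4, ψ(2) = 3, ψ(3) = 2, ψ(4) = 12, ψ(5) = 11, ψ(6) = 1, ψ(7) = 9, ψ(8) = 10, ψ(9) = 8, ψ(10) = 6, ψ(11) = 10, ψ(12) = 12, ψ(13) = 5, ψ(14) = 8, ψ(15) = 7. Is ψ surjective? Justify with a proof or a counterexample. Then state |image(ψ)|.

12

Every element of the codomain has a preimage: 1 = ψ(6), 2 = ψ(3), 3 = ψ(2), 4 = ψ(1), 5 = ψ(13), 6 = ψ(10), 7 = ψ(15), 8 = ψ(9), 9 = ψ(7), 10 = ψ(8), 11 = ψ(5), 12 = ψ(4).
Therefore ψ is surjective.
The image of ψ is {1, 2, 3, 4, 5, 6, 7, 8, 9, 10, 11, 12}, which has 12 elements.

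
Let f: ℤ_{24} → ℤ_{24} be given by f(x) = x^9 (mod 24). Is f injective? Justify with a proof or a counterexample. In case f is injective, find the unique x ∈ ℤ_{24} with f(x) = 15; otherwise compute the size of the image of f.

f(0) = 0^9 = 0.
f(6): Repeated squaring mod 24: 6^1 ≡ 6, 6^2 ≡ 6² = 36 ≡ 12, 6^4 ≡ 12² = 144 ≡ 0, 6^8 ≡ 0² = 0. Since 9 = 8 + 1, 6^9 ≡ 0·6: 0·6 = 0. So 6^9 ≡ 0 (mod 24).
So f(0) = f(6) = 0 while 0 ≠ 6, hence f is not injective.
Since f is not injective, we determine |image(f)|. Computing x^9 mod 24 for each x (by repeated squaring, reducing mod 24 at every step), the values f(0), f(1), …, f(23) are: 0, 1, 8, 3, 16, 5, 0, 7, 8, 9, 16, 11, 0, 13, 8, 15, 16, 17, 0, 19, 8, 21, 16, 23.
The distinct values are {0, 1, 3, 5, 7, 8, 9, 11, 13, 15, 16, 17, 19, 21, 23}; there are 15 of them.

15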